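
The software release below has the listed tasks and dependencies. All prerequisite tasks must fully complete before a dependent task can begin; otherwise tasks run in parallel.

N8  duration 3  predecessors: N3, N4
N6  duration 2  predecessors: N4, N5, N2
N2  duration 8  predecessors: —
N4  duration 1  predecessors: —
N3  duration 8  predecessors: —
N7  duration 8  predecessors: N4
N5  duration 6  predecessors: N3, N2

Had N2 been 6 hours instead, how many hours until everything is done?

16

Actual critical path: N2→N5→N6 = 8+6+2 = 16 ⇒ 16 hours.
Since N2 is critical, the -2 change carries straight to that chain (now 14 hours).
New critical path: N3→N5→N6 = 8+6+2 = 16 ⇒ 16 hours.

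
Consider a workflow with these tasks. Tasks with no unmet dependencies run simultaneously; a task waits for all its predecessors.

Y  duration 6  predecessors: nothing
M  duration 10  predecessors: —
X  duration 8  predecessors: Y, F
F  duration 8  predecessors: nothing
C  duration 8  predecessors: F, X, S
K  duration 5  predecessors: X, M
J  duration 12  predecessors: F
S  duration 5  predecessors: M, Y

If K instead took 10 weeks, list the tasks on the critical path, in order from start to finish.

Critical path before the change: F→X→C = 8+8+8 = 24 giving 24 weeks.
K is off the critical path — its longest chain is 21 weeks, giving 3 of slack.
Now F→X→K = 8+8+10 = 26 is longest, so the finish becomes 26 weeks.

F, X, K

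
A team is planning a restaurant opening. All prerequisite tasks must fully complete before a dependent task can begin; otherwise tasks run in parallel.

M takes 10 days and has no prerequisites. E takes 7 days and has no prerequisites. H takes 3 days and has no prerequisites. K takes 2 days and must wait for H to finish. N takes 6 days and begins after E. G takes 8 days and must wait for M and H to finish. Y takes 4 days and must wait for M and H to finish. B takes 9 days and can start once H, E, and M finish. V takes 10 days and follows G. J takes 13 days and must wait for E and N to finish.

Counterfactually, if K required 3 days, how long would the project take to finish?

28

The binding path is M→G→V = 10+8+10 = 28; finish at 28 days.
K is off the critical path — its longest chain is 5 days, giving 23 of slack.
That remains the longest chain; total 28 days.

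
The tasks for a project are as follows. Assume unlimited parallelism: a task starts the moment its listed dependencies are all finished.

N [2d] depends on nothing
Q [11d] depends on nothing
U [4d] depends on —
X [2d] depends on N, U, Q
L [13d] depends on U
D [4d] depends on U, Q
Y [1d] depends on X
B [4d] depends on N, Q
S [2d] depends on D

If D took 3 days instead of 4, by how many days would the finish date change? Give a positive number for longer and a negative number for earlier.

0

Actual critical path: Q→D→S = 11+4+2 = 17 ⇒ 17 days.
D is on the critical path; changing it to 3 makes that path 16 days.
Now U→L = 4+13 = 17 is longest, so the finish becomes 17 days.
Change in finish: 17 − 17 = +0 days.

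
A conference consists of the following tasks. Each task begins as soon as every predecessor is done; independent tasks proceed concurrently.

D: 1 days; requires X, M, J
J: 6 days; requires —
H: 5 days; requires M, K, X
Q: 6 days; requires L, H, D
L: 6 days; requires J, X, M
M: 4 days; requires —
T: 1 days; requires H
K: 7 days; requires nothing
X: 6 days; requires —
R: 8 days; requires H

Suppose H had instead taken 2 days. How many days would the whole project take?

Actual critical path: K→H→R = 7+5+8 = 20 ⇒ 20 days.
H lies on that path, so at 2 days the path becomes 17 days.
New critical path: X→L→Q = 6+6+6 = 18 ⇒ 18 days.

18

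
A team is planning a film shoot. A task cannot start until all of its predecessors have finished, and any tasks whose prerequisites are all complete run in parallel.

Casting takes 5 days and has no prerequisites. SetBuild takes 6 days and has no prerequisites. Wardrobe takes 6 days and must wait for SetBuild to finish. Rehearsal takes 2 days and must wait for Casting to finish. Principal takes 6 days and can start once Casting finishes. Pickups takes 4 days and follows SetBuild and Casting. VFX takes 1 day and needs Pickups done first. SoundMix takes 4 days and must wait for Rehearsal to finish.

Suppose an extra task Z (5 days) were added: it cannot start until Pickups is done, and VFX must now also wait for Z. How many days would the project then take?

Originally the project takes 12 days.
With Z inserted, VFX now waits for max(Pickups, Z).
New critical path: SetBuild→Pickups→Z→VFX = 6+4+5+1 = 16 ⇒ 16 days.

16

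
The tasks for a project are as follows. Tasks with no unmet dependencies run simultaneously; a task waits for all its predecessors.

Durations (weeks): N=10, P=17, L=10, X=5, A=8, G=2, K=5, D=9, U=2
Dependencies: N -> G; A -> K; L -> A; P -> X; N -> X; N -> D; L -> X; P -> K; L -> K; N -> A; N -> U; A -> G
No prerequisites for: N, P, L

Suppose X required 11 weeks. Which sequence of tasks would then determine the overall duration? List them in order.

P, X

The binding path is N→A→K = 10+8+5 = 23; finish at 23 weeks.
The longest path through X is only 22 weeks, so X has float 1.
Now P→X = 17+11 = 28 is longest, so the finish becomes 28 weeks.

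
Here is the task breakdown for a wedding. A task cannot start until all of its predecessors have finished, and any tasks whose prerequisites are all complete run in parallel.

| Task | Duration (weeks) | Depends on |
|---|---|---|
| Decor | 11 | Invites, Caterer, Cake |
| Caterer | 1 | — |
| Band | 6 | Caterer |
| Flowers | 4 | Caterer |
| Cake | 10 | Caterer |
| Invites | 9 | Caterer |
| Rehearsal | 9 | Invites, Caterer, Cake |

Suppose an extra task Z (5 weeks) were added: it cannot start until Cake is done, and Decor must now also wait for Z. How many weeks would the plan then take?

27

Originally the plan takes 22 weeks.
With Z inserted, Decor now waits for max(Invites, Caterer, Cake, Z).
New critical path: Caterer→Cake→Z→Decor = 1+10+5+11 = 27 ⇒ 27 weeks.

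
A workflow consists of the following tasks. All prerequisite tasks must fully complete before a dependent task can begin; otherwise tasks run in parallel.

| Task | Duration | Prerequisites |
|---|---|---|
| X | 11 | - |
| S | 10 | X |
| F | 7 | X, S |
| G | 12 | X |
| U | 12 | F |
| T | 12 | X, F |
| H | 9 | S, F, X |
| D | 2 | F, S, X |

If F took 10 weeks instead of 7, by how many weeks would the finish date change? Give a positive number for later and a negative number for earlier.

3

Critical path before the change: X→S→F→U = 11+10+7+12 = 40 giving 40 weeks.
F is on the critical path; changing it to 10 makes that path 43 weeks.
The critical path is still X→S→F→U; finish is now 43 weeks.
Change in finish: 43 − 40 = +3 weeks.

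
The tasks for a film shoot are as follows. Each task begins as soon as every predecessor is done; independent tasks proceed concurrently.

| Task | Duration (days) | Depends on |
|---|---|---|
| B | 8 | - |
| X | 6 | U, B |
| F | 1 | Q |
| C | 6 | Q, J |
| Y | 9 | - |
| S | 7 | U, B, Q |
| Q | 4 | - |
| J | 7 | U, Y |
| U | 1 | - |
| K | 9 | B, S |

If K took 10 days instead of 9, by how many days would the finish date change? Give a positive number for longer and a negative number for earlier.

As given, the longest chain is B→S→K = 8+7+9 = 24, so the finish is 24 days.
Since K is critical, the +1 change carries straight to that chain (now 25 days).
That remains the longest chain; total 25 days.
Change in finish: 25 − 24 = +1 days.

1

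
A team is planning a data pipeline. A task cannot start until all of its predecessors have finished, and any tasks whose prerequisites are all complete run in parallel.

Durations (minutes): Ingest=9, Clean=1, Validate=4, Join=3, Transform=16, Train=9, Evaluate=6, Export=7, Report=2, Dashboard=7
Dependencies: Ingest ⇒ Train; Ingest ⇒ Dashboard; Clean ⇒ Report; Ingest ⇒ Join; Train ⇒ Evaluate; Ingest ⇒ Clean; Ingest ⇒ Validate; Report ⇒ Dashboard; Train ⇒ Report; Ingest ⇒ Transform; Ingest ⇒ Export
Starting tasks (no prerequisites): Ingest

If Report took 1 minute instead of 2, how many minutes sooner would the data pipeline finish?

Baseline: Ingest→Train→Report→Dashboard = 9+9+2+7 = 27 → 27 minutes.
Report is on the critical path; changing it to 1 makes that path 26 minutes.
That remains the longest chain; total 26 minutes.
Change in finish: 26 − 27 = -1 minutes.

1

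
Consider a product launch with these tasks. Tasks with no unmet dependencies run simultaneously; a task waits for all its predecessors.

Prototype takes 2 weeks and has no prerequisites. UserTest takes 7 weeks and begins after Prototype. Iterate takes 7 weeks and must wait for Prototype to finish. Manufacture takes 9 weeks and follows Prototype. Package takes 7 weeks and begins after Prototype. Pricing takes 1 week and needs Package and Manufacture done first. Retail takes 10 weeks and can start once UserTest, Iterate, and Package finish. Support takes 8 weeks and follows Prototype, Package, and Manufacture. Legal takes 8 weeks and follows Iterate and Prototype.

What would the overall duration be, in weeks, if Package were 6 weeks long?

19

Baseline: Prototype→Package→Retail = 2+7+10 = 19 → 19 weeks.
Since Package is critical, the -1 change carries straight to that chain (now 18 weeks).
The binding chain switches to Prototype→UserTest→Retail = 2+7+10 = 19; finish 19 weeks.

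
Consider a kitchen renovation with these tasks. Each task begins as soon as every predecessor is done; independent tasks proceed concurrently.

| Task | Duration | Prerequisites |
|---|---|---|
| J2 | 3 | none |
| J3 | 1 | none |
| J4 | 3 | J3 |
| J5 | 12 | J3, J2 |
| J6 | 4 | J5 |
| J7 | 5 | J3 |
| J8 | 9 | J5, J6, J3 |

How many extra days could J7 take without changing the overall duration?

The longest chain is J2→J5→J6→J8 = 3+12+4+9 = 28; overall finish 28 days.
Longest path through J7: 6 days (earliest finish 6, latest finish 28).
So J7 can slip 28 − 6 = 22 days.

22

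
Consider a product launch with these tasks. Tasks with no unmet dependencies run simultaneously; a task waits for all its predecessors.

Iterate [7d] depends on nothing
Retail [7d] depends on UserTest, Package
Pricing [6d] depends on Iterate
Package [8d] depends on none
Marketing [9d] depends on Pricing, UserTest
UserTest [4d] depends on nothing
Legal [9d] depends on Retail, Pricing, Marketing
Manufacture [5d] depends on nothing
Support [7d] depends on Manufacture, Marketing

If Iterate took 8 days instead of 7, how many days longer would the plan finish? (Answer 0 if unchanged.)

Actual critical path: Iterate→Pricing→Marketing→Legal = 7+6+9+9 = 31 ⇒ 31 days.
Since Iterate is critical, the +1 change carries straight to that chain (now 32 days).
That remains the longest chain; total 32 days.
Change in finish: 32 − 31 = +1 days.

1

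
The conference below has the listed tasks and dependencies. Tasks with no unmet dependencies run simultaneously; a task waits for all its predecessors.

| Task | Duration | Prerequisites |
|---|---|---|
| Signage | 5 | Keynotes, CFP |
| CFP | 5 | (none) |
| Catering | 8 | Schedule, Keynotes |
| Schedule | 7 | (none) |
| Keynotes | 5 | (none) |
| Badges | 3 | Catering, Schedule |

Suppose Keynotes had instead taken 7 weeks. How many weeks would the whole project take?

18

The binding path is Schedule→Catering→Badges = 7+8+3 = 18; finish at 18 weeks.
The longest path through Keynotes is only 16 weeks, so Keynotes has float 2.
The critical path is still Schedule→Catering→Badges; finish is now 18 weeks.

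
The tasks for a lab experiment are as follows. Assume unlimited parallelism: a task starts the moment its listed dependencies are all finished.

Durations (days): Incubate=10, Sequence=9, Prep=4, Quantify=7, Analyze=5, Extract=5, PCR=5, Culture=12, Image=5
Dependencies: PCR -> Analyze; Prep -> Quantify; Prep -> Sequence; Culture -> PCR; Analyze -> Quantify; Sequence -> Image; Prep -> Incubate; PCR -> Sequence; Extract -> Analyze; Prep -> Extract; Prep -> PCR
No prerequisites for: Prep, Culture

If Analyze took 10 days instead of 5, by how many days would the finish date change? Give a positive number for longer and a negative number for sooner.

3

As given, the longest chain is Culture→PCR→Sequence→Image = 12+5+9+5 = 31, so the finish is 31 days.
The longest path through Analyze is only 29 days, so Analyze has float 2.
Now Culture→PCR→Analyze→Quantify = 12+5+10+7 = 34 is longest, so the finish becomes 34 days.
Change in finish: 34 − 31 = +3 days.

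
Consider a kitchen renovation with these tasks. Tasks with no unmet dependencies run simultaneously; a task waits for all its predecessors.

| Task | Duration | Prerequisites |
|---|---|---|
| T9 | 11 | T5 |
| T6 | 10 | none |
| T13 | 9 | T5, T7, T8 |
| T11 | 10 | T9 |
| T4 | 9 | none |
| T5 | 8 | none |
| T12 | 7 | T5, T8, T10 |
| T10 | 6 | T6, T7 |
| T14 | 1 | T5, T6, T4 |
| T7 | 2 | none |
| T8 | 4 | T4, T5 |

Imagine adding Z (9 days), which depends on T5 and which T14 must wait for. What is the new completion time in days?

29

Originally the job takes 29 days.
With Z inserted, T14 now waits for max(T5, T6, T4, Z).
New critical path: T5→T9→T11 = 8+11+10 = 29 ⇒ 29 days.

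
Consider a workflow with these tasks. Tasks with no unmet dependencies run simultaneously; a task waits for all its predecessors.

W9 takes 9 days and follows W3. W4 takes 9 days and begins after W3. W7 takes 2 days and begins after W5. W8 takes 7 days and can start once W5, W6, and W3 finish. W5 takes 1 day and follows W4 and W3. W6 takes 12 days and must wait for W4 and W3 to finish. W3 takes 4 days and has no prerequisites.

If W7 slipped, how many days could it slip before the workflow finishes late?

16

The longest chain is W3→W4→W6→W8 = 4+9+12+7 = 32; overall finish 32 days.
Longest path through W7: 16 days (earliest finish 16, latest finish 32).
So W7 can slip 32 − 16 = 16 days.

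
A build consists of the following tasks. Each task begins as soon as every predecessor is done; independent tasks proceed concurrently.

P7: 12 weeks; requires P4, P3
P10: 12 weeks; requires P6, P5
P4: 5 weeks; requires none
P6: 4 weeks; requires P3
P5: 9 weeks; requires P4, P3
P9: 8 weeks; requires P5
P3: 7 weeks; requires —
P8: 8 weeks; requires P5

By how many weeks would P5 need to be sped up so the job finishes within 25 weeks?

3

Current finish: 28 weeks; target: 25.
P5 is on every critical path, so each week cut from P5 cuts the finish by one (this holds down to a finish of 23).
Need 28 − 25 = 3 weeks off P5 → P5 becomes 6 weeks, finish becomes 25.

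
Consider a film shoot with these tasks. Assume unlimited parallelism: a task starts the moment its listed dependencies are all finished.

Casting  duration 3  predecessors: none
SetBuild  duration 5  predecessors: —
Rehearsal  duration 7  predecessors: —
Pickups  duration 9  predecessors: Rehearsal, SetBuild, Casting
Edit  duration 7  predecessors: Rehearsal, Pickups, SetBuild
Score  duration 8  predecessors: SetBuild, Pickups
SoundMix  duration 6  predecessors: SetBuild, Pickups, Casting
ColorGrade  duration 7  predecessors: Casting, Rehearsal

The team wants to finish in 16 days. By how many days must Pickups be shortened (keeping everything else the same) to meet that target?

Current finish: 24 days; target: 16.
Pickups is on every critical path, so each day cut from Pickups cuts the finish by one (this holds down to a finish of 16).
Need 24 − 16 = 8 days off Pickups → Pickups becomes 1 day, finish becomes 16.

8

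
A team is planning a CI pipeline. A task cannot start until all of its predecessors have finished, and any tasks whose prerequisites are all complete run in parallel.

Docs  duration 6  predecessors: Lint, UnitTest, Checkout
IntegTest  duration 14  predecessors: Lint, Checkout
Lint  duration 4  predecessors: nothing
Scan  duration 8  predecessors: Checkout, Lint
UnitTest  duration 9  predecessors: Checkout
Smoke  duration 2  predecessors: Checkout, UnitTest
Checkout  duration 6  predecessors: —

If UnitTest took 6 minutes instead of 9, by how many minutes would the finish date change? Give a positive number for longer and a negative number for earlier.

Baseline: Checkout→UnitTest→Docs = 6+9+6 = 21 → 21 minutes.
Since UnitTest is critical, the -3 change carries straight to that chain (now 18 minutes).
New critical path: Checkout→IntegTest = 6+14 = 20 ⇒ 20 minutes.
Change in finish: 20 − 21 = -1 minutes.

-1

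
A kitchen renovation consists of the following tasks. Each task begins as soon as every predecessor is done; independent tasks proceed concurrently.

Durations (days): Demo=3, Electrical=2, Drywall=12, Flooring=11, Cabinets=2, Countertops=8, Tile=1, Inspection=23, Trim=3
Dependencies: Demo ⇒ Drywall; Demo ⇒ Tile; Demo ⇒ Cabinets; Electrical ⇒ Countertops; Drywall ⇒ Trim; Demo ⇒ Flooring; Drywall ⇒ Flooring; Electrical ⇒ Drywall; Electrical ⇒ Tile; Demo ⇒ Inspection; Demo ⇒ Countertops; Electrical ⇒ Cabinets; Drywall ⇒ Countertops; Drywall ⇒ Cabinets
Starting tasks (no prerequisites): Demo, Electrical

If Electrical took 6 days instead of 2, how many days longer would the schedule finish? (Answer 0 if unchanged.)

3

Actual critical path: Demo→Drywall→Flooring = 3+12+11 = 26 ⇒ 26 days.
Electrical has 1 day of float (longest path through it is 25).
New critical path: Electrical→Drywall→Flooring = 6+12+11 = 29 ⇒ 29 days.
Change in finish: 29 − 26 = +3 days.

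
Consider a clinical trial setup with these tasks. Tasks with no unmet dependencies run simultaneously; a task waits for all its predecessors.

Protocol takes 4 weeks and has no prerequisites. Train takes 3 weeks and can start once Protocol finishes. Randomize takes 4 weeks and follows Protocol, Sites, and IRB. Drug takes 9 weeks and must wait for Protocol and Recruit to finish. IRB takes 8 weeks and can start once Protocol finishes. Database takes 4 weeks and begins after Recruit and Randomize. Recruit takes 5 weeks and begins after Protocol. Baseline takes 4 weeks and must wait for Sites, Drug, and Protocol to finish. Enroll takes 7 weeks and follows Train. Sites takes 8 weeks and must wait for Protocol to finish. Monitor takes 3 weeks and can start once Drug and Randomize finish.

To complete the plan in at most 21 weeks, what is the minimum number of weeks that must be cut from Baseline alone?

1

Current finish: 22 weeks; target: 21.
Baseline is on every critical path, so each week cut from Baseline cuts the finish by one (this holds down to a finish of 21).
Need 22 − 21 = 1 week off Baseline → Baseline becomes 3 weeks, finish becomes 21.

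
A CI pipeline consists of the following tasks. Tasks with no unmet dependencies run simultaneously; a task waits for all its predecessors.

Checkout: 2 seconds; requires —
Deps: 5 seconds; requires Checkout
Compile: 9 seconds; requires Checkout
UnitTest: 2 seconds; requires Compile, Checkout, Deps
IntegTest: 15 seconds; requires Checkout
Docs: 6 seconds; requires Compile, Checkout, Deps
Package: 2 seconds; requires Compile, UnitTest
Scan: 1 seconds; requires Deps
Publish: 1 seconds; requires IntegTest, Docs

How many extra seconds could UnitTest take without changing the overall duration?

Checkout→Compile→Docs→Publish = 2+9+6+1 = 18 sets the makespan at 18 seconds.
The longest chain containing UnitTest totals 15 seconds.
Float = 18 − 15 = 3.

3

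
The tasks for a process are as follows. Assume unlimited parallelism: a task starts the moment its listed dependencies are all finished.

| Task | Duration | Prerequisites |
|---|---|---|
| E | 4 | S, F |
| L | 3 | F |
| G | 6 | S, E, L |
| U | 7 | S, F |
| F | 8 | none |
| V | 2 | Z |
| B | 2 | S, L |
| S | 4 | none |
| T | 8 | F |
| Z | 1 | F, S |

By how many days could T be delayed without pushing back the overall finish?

2

Critical path: F→E→G = 8+4+6 = 18, so the finish is 18 days.
The longest chain containing T totals 16 days.
Slack of T = 10 − 8 = 2 days.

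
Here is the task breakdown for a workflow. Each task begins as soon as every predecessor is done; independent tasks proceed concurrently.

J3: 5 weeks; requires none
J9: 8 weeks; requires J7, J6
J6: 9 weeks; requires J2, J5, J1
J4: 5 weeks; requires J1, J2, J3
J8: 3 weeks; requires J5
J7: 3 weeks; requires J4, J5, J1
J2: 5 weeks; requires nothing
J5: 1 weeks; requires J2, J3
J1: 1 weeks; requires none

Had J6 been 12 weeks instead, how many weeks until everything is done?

Critical path before the change: J2→J5→J6→J9 = 5+1+9+8 = 23 giving 23 weeks.
J6 lies on that path, so at 12 weeks the path becomes 26 weeks.
That remains the longest chain; total 26 weeks.

26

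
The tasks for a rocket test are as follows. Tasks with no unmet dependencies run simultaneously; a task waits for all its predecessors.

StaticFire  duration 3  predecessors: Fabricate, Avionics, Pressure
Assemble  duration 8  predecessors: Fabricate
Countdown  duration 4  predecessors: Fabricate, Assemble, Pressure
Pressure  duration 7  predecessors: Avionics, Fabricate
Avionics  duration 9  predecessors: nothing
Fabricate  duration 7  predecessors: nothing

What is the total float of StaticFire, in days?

1

Critical path: Avionics→Pressure→Countdown = 9+7+4 = 20, so the finish is 20 days.
StaticFire finishes as early as 19 and must finish by 20.
Slack of StaticFire = 17 − 16 = 1 day.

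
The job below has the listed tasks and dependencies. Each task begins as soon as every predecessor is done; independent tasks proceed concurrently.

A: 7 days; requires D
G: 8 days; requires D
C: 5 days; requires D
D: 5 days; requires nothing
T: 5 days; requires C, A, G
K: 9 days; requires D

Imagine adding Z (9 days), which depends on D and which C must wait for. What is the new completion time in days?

Originally the job takes 18 days.
With Z inserted, C now waits for max(D, Z).
New critical path: D→Z→C→T = 5+9+5+5 = 24 ⇒ 24 days.

24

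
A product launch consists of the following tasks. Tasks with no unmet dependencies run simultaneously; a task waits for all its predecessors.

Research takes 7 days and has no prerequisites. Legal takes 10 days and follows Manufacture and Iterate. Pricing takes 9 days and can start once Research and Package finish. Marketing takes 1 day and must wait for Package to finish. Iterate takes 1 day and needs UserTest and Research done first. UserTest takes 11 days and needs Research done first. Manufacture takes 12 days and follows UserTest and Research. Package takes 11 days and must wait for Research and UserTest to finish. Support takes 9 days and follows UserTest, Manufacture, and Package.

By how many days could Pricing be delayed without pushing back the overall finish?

2

Critical path: Research→UserTest→Manufacture→Legal = 7+11+12+10 = 40, so the finish is 40 days.
Longest path through Pricing: 38 days (earliest finish 38, latest finish 40).
So Pricing can slip 40 − 38 = 2 days.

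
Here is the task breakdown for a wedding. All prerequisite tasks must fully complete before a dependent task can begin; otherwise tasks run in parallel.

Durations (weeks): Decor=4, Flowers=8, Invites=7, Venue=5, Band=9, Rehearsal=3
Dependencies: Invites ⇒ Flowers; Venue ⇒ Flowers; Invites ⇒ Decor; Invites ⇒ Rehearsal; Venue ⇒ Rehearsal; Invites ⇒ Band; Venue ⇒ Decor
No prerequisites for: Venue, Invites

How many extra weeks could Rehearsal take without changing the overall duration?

6

Invites→Band = 7+9 = 16 sets the makespan at 16 weeks.
The longest chain containing Rehearsal totals 10 weeks.
Float = 16 − 10 = 6.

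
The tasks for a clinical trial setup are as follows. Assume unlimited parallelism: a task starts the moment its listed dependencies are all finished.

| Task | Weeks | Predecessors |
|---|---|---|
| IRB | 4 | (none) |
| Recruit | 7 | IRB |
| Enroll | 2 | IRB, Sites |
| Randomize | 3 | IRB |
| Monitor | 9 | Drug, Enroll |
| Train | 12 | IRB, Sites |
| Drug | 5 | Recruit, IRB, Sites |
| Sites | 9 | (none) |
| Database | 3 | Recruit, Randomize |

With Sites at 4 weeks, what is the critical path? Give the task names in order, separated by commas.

Actual critical path: IRB→Recruit→Drug→Monitor = 4+7+5+9 = 25 ⇒ 25 weeks.
The longest path through Sites is only 23 weeks, so Sites has float 2.
That remains the longest chain; total 25 weeks.

IRB, Recruit, Drug, Monitor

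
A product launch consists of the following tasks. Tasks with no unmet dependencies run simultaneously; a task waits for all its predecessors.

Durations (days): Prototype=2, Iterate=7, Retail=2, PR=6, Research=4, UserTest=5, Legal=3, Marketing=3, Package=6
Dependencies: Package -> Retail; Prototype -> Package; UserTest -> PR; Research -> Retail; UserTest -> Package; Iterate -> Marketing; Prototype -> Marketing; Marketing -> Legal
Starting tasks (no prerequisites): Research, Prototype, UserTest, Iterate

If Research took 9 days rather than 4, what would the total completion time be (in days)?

Critical path before the change: UserTest→Package→Retail = 5+6+2 = 13 giving 13 days.
Research has 7 days of float (longest path through it is 6).
The critical path is still UserTest→Package→Retail; finish is now 13 days.

13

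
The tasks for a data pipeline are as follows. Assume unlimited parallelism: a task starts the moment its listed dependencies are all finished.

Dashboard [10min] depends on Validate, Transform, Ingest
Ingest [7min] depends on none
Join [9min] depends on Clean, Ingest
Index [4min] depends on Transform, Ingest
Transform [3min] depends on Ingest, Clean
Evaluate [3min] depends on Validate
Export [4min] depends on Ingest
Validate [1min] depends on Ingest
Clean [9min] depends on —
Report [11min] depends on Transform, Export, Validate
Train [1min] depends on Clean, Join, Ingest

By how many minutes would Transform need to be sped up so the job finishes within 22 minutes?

1

Current finish: 23 minutes; target: 22.
Transform is on every critical path, so each minute cut from Transform cuts the finish by one (this holds down to a finish of 22).
Need 23 − 22 = 1 minute off Transform → Transform becomes 2 minutes, finish becomes 22.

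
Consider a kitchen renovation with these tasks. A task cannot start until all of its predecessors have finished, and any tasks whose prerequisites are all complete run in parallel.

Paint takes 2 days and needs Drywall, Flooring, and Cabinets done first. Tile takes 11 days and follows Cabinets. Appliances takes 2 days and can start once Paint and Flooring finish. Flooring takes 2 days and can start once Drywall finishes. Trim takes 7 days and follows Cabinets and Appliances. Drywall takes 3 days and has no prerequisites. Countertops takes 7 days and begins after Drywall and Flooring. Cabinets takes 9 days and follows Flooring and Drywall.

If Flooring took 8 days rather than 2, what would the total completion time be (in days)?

As given, the longest chain is Drywall→Flooring→Cabinets→Paint→Appliances→Trim = 3+2+9+2+2+7 = 25, so the finish is 25 days.
Flooring lies on that path, so at 8 days the path becomes 31 days.
No other chain overtakes it, so the finish is 31 days.

31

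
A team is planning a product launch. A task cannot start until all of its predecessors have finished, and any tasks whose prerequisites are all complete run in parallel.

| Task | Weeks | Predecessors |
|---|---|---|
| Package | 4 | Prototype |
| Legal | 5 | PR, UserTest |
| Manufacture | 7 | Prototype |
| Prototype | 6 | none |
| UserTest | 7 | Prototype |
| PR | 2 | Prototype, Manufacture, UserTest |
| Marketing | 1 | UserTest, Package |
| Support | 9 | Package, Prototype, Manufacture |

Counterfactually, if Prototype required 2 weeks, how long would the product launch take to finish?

As given, the longest chain is Prototype→Manufacture→Support = 6+7+9 = 22, so the finish is 22 weeks.
Prototype is on the critical path; changing it to 2 makes that path 18 weeks.
That remains the longest chain; total 18 weeks.

18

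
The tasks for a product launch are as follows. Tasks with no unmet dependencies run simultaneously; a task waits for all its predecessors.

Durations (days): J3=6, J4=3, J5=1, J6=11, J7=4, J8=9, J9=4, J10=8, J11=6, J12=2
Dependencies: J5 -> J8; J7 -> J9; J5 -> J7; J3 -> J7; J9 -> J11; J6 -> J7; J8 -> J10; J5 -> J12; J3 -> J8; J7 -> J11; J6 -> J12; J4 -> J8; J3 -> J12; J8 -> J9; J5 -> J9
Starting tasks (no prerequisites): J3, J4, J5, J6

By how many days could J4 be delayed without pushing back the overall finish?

J3→J8→J9→J11 = 6+9+4+6 = 25 sets the makespan at 25 days.
The longest chain containing J4 totals 22 days.
So J4 can slip 6 − 3 = 3 days.

3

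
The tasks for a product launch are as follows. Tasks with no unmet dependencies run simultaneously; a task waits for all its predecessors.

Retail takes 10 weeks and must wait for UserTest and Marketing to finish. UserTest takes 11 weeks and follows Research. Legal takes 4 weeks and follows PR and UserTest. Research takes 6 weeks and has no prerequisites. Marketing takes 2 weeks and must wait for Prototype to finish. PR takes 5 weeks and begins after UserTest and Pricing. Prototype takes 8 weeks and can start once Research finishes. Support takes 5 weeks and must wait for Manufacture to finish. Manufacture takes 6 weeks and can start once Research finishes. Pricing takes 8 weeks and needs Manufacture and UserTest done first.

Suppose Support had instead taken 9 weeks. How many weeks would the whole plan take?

34

Critical path before the change: Research→UserTest→Pricing→PR→Legal = 6+11+8+5+4 = 34 giving 34 weeks.
The longest path through Support is only 17 weeks, so Support has float 17.
That remains the longest chain; total 34 weeks.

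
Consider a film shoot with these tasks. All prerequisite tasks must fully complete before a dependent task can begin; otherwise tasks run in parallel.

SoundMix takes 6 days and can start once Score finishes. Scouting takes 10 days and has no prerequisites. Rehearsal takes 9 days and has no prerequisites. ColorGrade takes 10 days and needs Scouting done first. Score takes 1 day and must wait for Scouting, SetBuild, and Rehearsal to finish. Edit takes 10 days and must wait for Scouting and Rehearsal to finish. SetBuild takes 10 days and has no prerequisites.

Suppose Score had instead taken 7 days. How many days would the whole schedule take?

23

Baseline: Scouting→Edit = 10+10 = 20 → 20 days.
Score is off the critical path — its longest chain is 17 days, giving 3 of slack.
New critical path: Scouting→Score→SoundMix = 10+7+6 = 23 ⇒ 23 days.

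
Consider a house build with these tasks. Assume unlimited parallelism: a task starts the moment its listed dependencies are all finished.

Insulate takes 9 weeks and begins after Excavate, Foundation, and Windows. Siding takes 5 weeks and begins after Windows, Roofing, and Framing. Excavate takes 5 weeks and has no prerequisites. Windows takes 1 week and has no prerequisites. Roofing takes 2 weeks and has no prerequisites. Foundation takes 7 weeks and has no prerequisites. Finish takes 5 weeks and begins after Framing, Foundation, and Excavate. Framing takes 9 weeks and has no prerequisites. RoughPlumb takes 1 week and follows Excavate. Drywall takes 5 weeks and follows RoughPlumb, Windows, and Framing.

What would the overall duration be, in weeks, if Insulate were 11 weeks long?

18

As given, the longest chain is Foundation→Insulate = 7+9 = 16, so the finish is 16 weeks.
Since Insulate is critical, the +2 change carries straight to that chain (now 18 weeks).
No other chain overtakes it, so the finish is 18 weeks.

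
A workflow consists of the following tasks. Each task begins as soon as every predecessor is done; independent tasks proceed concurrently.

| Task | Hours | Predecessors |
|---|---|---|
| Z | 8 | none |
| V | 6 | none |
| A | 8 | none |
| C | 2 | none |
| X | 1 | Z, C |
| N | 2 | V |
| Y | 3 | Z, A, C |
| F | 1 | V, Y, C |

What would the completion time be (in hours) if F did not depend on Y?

11

With the dependency in place, Z→Y→F = 8+3+1 = 12 sets the finish at 12 hours.
Without Y→F, F's earliest start moves from 11 to 6.
New critical path: Z→Y = 8+3 = 11 ⇒ 11 hours.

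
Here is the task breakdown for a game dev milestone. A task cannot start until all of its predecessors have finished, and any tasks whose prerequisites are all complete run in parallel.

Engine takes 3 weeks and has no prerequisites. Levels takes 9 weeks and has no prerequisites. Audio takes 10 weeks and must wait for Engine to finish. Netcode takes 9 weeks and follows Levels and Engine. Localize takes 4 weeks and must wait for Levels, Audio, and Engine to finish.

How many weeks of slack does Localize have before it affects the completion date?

Levels→Netcode = 9+9 = 18 sets the makespan at 18 weeks.
Localize finishes as early as 17 and must finish by 18.
Float = 18 − 17 = 1.

1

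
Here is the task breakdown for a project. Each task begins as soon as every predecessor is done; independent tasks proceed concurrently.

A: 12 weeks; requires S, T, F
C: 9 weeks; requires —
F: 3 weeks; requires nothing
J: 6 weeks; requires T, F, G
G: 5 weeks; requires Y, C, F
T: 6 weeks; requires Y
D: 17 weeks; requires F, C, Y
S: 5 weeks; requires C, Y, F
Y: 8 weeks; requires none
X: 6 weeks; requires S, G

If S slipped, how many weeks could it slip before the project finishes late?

The longest chain is Y→T→A = 8+6+12 = 26; overall finish 26 weeks.
S finishes as early as 14 and must finish by 14.
So S can slip 14 − 14 = 0 weeks.

0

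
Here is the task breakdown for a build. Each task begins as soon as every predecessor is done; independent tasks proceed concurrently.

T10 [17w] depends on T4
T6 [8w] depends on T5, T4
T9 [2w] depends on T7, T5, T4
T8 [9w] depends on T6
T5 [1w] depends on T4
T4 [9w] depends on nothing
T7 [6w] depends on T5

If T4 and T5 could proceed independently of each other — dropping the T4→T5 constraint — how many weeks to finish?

26

Original critical path: T4→T5→T6→T8 = 9+1+8+9 = 27 ⇒ 27 weeks.
Without T4→T5, T5's earliest start moves from 9 to 0.
New critical path: T4→T6→T8 = 9+8+9 = 26 ⇒ 26 weeks.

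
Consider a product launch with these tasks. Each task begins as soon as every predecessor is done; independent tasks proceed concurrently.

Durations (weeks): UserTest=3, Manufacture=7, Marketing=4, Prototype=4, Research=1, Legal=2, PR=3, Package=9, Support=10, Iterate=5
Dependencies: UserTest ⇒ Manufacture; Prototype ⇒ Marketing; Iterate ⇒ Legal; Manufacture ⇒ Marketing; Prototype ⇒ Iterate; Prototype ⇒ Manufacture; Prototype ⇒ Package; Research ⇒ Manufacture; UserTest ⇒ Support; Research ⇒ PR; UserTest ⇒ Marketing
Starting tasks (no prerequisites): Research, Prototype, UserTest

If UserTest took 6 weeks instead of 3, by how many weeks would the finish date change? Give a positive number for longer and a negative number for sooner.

2

Baseline: Prototype→Manufacture→Marketing = 4+7+4 = 15 → 15 weeks.
UserTest is off the critical path — its longest chain is 14 weeks, giving 1 of slack.
The binding chain switches to UserTest→Manufacture→Marketing = 6+7+4 = 17; finish 17 weeks.
Change in finish: 17 − 15 = +2 weeks.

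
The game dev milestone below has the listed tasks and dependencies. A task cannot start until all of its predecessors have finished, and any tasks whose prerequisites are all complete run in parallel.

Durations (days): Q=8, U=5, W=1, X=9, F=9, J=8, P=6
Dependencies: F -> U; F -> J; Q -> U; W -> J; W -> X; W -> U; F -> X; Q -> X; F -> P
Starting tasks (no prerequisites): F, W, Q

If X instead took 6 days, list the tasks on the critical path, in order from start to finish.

Actual critical path: F→X = 9+9 = 18 ⇒ 18 days.
X is on the critical path; changing it to 6 makes that path 15 days.
The binding chain switches to F→J = 9+8 = 17; finish 17 days.

F, J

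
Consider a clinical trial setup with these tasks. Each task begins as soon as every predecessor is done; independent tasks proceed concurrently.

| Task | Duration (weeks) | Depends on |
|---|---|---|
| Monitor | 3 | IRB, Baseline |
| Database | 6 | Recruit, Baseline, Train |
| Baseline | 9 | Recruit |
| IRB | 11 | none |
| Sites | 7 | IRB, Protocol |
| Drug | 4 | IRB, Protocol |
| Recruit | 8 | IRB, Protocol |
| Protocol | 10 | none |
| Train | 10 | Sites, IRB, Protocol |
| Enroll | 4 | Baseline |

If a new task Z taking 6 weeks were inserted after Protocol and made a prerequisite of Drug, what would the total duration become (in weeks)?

Originally the clinical trial setup takes 34 weeks.
With Z inserted, Drug now waits for max(IRB, Protocol, Z).
New critical path: IRB→Sites→Train→Database = 11+7+10+6 = 34 ⇒ 34 weeks.

34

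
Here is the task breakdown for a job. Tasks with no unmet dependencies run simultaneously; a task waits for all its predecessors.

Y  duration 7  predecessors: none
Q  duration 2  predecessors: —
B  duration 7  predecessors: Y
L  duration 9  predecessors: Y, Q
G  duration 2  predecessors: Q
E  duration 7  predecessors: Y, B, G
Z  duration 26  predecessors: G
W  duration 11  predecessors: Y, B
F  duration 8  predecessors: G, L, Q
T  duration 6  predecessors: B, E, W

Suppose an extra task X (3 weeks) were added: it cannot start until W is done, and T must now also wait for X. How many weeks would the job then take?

Originally the job takes 31 weeks.
With X inserted, T now waits for max(B, E, W, X).
New critical path: Y→B→W→X→T = 7+7+11+3+6 = 34 ⇒ 34 weeks.

34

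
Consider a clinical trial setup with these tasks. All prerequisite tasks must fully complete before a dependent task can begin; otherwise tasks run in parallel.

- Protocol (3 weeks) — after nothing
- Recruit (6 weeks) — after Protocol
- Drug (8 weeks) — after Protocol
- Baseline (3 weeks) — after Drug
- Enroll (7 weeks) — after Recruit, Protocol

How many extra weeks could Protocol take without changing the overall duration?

0

Critical path: Protocol→Recruit→Enroll = 3+6+7 = 16, so the finish is 16 weeks.
Protocol finishes as early as 3 and must finish by 3.
Float = 16 − 16 = 0.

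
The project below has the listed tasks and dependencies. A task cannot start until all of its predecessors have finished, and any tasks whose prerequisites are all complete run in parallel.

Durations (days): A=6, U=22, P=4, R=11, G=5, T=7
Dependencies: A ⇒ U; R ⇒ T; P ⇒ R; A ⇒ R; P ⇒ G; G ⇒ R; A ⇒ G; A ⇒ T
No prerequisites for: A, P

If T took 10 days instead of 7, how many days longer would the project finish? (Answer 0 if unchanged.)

3

Critical path before the change: A→G→R→T = 6+5+11+7 = 29 giving 29 days.
T is on the critical path; changing it to 10 makes that path 32 days.
No other chain overtakes it, so the finish is 32 days.
Change in finish: 32 − 29 = +3 days.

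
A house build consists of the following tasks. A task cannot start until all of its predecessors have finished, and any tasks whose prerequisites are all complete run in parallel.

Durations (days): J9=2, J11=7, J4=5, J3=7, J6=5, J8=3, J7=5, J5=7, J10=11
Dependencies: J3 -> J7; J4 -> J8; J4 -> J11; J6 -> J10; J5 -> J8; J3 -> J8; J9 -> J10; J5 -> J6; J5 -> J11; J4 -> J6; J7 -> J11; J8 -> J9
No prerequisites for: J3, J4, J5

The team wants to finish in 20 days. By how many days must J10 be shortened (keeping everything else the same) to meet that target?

3

Current finish: 23 days; target: 20.
J10 is on every critical path, so each day cut from J10 cuts the finish by one (this holds down to a finish of 19).
Need 23 − 20 = 3 days off J10 → J10 becomes 8 days, finish becomes 20.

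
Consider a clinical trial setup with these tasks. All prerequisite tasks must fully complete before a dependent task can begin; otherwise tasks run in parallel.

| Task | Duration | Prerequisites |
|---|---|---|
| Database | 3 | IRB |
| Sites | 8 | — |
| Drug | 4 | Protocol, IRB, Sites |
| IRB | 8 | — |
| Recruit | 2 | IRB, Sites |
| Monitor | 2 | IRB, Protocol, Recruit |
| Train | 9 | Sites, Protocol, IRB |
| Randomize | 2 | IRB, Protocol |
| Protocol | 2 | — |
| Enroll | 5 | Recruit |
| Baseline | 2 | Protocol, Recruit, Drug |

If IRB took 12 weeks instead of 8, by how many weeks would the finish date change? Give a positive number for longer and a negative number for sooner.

As given, the longest chain is IRB→Train = 8+9 = 17, so the finish is 17 weeks.
Since IRB is critical, the +4 change carries straight to that chain (now 21 weeks).
The critical path is still IRB→Train; finish is now 21 weeks.
Change in finish: 21 − 17 = +4 weeks.

4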